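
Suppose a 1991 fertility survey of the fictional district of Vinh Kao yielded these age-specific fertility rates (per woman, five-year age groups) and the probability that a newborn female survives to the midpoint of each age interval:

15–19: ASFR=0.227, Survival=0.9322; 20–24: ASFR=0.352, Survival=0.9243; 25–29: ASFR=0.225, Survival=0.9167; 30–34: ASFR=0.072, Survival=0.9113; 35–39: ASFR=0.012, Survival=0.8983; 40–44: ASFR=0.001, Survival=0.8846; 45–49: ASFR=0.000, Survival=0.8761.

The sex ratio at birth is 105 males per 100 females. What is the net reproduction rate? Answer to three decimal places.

Proportion female at birth = 100 / (100 + 105) = 0.48780.
Survival-weighted fertility by age (5·fₓ·Sₓ):
  15–19: 5 × 0.227 × 0.9322 = 1.05805
  20–24: 5 × 0.352 × 0.9243 = 1.62677
  25–29: 5 × 0.225 × 0.9167 = 1.03129
  30–34: 5 × 0.072 × 0.9113 = 0.32807
  35–39: 5 × 0.012 × 0.8983 = 0.05390
  40–44: 5 × 0.001 × 0.8846 = 0.00442
  45–49: 5 × 0.000 × 0.8761 = 0.00000
Sum = 4.10250
NRR = 0.48780 × 4.10250 = 2.00120
NRR > 1, so each generation more than replaces itself.

2.001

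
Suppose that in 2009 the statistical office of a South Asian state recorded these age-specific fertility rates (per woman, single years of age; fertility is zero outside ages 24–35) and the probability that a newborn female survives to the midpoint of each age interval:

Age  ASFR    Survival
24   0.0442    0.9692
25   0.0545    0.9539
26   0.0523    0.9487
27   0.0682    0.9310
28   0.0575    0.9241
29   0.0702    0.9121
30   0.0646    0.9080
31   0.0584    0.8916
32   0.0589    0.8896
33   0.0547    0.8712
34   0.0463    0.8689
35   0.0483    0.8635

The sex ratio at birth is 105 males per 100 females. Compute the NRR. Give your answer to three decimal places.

Proportion female at birth = 100 / (100 + 105) = 0.48780.
Survival-weighted fertility by age (1·fₓ·Sₓ):
  24: 1 × 0.0442 × 0.9692 = 0.04284
  25: 1 × 0.0545 × 0.9539 = 0.05199
  26: 1 × 0.0523 × 0.9487 = 0.04962
  27: 1 × 0.0682 × 0.9310 = 0.06349
  28: 1 × 0.0575 × 0.9241 = 0.05314
  29: 1 × 0.0702 × 0.9121 = 0.06403
  30: 1 × 0.0646 × 0.9080 = 0.05866
  31: 1 × 0.0584 × 0.8916 = 0.05207
  32: 1 × 0.0589 × 0.8896 = 0.05240
  33: 1 × 0.0547 × 0.8712 = 0.04765
  34: 1 × 0.0463 × 0.8689 = 0.04023
  35: 1 × 0.0483 × 0.8635 = 0.04171
Sum = 0.61783
NRR = 0.48780 × 0.61783 = 0.30138
An NRR under 1 implies long-run decline under these rates.

0.301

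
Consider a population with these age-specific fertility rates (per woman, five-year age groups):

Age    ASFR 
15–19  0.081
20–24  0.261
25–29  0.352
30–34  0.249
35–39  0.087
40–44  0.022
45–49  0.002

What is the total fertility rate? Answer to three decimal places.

5.270

Sum of ASFRs = 0.081 + 0.261 + 0.352 + 0.249 + 0.087 + 0.022 + 0.002 = 1.054
TFR = 5 × 1.054 = 5.27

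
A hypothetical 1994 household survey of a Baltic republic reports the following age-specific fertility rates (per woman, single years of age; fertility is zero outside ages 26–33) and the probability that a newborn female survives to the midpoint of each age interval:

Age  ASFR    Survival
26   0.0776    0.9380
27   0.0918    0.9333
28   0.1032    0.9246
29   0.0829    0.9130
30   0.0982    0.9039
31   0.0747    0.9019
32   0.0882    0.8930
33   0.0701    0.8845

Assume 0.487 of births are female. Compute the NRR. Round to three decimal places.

0.305

Proportion female at birth = 0.487.
Weighting each age-specific rate by interval width and survival:
  26: 1 × 0.0776 × 0.9380 = 0.07279
  27: 1 × 0.0918 × 0.9333 = 0.08568
  28: 1 × 0.1032 × 0.9246 = 0.09542
  29: 1 × 0.0829 × 0.9130 = 0.07569
  30: 1 × 0.0982 × 0.9039 = 0.08876
  31: 1 × 0.0747 × 0.9019 = 0.06737
  32: 1 × 0.0882 × 0.8930 = 0.07876
  33: 1 × 0.0701 × 0.8845 = 0.06200
Sum = 0.62647
NRR = 0.487 × 0.62647 = 0.30509
With NRR below 1 the population is below replacement fertility.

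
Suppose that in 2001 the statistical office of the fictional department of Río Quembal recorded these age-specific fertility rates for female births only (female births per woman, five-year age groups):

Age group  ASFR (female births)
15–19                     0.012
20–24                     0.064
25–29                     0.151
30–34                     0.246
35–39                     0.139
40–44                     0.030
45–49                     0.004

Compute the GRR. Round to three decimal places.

Sum of female ASFRs = 0.012 + 0.064 + 0.151 + 0.246 + 0.139 + 0.030 + 0.004 = 0.646
GRR = 5 × 0.646 = 3.23

3.230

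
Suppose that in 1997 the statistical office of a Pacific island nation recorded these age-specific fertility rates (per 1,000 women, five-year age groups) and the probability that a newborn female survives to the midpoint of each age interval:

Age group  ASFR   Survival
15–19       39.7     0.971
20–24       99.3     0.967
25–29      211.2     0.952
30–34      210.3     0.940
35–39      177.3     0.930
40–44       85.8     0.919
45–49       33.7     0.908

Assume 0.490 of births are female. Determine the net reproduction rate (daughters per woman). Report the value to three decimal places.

Proportion female at birth = 0.490.
Weighting each age-specific rate by interval width and survival:
  15–19: 5 × 39.7/1000 × 0.971 = 0.19274
  20–24: 5 × 99.3/1000 × 0.967 = 0.48012
  25–29: 5 × 211.2/1000 × 0.952 = 1.00531
  30–34: 5 × 210.3/1000 × 0.940 = 0.98841
  35–39: 5 × 177.3/1000 × 0.930 = 0.82445
  40–44: 5 × 85.8/1000 × 0.919 = 0.39425
  45–49: 5 × 33.7/1000 × 0.908 = 0.15300
Sum = 4.03828
NRR = 0.490 × 4.03828 = 1.97876
With NRR above 1 the population is above replacement fertility.

1.979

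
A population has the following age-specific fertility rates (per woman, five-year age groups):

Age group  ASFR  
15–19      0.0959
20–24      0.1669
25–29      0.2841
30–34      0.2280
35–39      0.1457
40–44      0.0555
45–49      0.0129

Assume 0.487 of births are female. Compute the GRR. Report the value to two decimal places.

2.41

Proportion female at birth = 0.487.
Sum of ASFRs = 0.0959 + 0.1669 + 0.2841 + 0.2280 + 0.1457 + 0.0555 + 0.0129 = 0.9890
TFR = 5 × 0.9890 = 4.945
GRR = 0.487 × 4.945 = 2.40822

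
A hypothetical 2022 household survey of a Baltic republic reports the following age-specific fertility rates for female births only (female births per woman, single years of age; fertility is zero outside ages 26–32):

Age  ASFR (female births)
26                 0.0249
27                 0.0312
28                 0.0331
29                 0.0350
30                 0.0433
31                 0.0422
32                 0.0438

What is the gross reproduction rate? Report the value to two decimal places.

Sum of female ASFRs = 0.0249 + 0.0312 + 0.0331 + 0.0350 + 0.0433 + 0.0422 + 0.0438 = 0.2535
GRR = 0.2535

0.25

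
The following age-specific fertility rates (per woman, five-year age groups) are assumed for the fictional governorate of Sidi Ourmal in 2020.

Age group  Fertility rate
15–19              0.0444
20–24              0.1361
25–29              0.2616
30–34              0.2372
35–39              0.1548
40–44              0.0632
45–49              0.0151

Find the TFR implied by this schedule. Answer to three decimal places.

4.562

Sum of ASFRs = 0.0444 + 0.1361 + 0.2616 + 0.2372 + 0.1548 + 0.0632 + 0.0151 = 0.9124
TFR = 5 × 0.9124 = 4.562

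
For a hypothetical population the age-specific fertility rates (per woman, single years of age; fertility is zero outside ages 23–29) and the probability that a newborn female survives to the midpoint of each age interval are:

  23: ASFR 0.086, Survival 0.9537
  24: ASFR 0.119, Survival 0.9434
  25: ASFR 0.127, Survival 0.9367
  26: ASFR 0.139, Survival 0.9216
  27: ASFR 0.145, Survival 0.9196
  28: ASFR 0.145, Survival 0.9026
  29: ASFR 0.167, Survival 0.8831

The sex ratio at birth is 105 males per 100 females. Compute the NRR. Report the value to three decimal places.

0.416

Proportion female at birth = 100 / (100 + 105) = 0.48780.
Per-age-group product (1 × ASFR × survival probability):
  23: 1 × 0.086 × 0.9537 = 0.08202
  24: 1 × 0.119 × 0.9434 = 0.11226
  25: 1 × 0.127 × 0.9367 = 0.11896
  26: 1 × 0.139 × 0.9216 = 0.12810
  27: 1 × 0.145 × 0.9196 = 0.13334
  28: 1 × 0.145 × 0.9026 = 0.13088
  29: 1 × 0.167 × 0.8831 = 0.14748
Sum = 0.85304
NRR = 0.48780 × 0.85304 = 0.41611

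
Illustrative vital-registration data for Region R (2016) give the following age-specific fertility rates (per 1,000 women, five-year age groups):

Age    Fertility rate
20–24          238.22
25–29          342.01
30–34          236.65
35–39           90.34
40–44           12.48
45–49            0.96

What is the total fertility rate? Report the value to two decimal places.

Sum of ASFRs = 238.22 + 342.01 + 236.65 + 90.34 + 12.48 + 0.96 = 920.66
TFR = 5 × 920.66 / 1000 = 4.6033

4.60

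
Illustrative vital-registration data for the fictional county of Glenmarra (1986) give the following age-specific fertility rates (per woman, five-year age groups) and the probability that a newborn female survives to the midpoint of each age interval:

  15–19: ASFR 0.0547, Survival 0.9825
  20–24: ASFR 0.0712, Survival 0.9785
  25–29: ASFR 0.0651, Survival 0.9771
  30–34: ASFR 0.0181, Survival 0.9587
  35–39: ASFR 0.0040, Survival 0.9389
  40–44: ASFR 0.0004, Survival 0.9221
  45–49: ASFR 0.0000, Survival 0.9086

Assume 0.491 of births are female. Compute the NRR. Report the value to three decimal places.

0.512

Proportion female at birth = 0.491.
Each age group contributes 5 × ASFR × survival:
  15–19: 5 × 0.0547 × 0.9825 = 0.26871
  20–24: 5 × 0.0712 × 0.9785 = 0.34835
  25–29: 5 × 0.0651 × 0.9771 = 0.31805
  30–34: 5 × 0.0181 × 0.9587 = 0.08676
  35–39: 5 × 0.0040 × 0.9389 = 0.01878
  40–44: 5 × 0.0004 × 0.9221 = 0.00184
  45–49: 5 × 0.0000 × 0.9086 = 0.00000
Sum = 1.04249
NRR = 0.491 × 1.04249 = 0.51186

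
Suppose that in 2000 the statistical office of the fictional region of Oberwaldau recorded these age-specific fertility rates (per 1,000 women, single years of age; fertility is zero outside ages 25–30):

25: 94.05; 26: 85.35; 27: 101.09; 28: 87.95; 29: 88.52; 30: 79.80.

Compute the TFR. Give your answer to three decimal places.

0.537

Sum of ASFRs = 94.05 + 85.35 + 101.09 + 87.95 + 88.52 + 79.80 = 536.76
TFR = 536.76 / 1000 = 0.53676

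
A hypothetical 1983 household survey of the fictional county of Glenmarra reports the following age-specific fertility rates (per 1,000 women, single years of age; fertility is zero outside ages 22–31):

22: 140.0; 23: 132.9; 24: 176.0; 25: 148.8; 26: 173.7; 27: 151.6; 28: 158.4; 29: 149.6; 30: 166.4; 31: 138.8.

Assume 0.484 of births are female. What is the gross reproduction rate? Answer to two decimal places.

0.74

Proportion female at birth = 0.484.
Sum of ASFRs = 140.0 + 132.9 + 176.0 + 148.8 + 173.7 + 151.6 + 158.4 + 149.6 + 166.4 + 138.8 = 1536.2
TFR = 1536.2 / 1000 = 1.5362
GRR = 0.484 × 1.5362 = 0.74352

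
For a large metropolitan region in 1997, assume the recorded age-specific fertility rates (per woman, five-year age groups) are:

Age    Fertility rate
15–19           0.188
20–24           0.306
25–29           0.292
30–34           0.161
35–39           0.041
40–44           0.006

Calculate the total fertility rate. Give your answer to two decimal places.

4.97

Sum of ASFRs = 0.188 + 0.306 + 0.292 + 0.161 + 0.041 + 0.006 = 0.994
TFR = 5 × 0.994 = 4.97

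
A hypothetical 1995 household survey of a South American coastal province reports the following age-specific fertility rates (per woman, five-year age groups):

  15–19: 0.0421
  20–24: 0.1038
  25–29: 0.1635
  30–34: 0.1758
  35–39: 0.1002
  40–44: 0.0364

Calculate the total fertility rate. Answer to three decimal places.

3.109

Sum of ASFRs = 0.0421 + 0.1038 + 0.1635 + 0.1758 + 0.1002 + 0.0364 = 0.6218
TFR = 5 × 0.6218 = 3.109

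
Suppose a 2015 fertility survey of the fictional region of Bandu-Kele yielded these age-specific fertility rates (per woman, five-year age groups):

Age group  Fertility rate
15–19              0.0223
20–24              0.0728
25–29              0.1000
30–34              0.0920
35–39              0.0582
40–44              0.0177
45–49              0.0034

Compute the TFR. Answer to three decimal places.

Sum of ASFRs = 0.0223 + 0.0728 + 0.1000 + 0.0920 + 0.0582 + 0.0177 + 0.0034 = 0.3664
TFR = 5 × 0.3664 = 1.832

1.832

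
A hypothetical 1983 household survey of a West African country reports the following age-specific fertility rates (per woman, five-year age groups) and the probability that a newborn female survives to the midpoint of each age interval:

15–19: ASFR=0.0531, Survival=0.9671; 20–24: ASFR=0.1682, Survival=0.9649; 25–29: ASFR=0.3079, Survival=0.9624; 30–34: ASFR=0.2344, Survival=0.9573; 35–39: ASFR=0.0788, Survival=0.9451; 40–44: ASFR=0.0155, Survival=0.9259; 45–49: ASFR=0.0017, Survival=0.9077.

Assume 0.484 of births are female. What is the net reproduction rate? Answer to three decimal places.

1.996

Proportion female at birth = 0.484.
Survival-weighted fertility by age (5·fₓ·Sₓ):
  15–19: 5 × 0.0531 × 0.9671 = 0.25677
  20–24: 5 × 0.1682 × 0.9649 = 0.81148
  25–29: 5 × 0.3079 × 0.9624 = 1.48161
  30–34: 5 × 0.2344 × 0.9573 = 1.12196
  35–39: 5 × 0.0788 × 0.9451 = 0.37237
  40–44: 5 × 0.0155 × 0.9259 = 0.07176
  45–49: 5 × 0.0017 × 0.9077 = 0.00772
Sum = 4.12367
NRR = 0.484 × 4.12367 = 1.99586
With NRR above 1 the population is above replacement fertility.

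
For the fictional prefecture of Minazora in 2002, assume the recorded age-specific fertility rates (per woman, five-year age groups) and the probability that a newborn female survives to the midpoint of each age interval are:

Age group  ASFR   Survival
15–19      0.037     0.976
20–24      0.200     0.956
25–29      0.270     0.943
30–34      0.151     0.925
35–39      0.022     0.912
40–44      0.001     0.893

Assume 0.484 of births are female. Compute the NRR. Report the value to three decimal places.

Proportion female at birth = 0.484.
Per-age-group product (5 × ASFR × survival probability):
  15–19: 5 × 0.037 × 0.976 = 0.18056
  20–24: 5 × 0.200 × 0.956 = 0.95600
  25–29: 5 × 0.270 × 0.943 = 1.27305
  30–34: 5 × 0.151 × 0.925 = 0.69838
  35–39: 5 × 0.022 × 0.912 = 0.10032
  40–44: 5 × 0.001 × 0.893 = 0.00447
Sum = 3.21278
NRR = 0.484 × 3.21278 = 1.55499

1.555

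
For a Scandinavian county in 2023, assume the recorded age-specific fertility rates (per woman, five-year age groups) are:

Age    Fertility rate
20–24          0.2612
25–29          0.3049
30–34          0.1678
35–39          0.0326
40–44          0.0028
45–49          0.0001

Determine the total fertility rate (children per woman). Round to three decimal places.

Sum of ASFRs = 0.2612 + 0.3049 + 0.1678 + 0.0326 + 0.0028 + 0.0001 = 0.7694
TFR = 5 × 0.7694 = 3.847

3.847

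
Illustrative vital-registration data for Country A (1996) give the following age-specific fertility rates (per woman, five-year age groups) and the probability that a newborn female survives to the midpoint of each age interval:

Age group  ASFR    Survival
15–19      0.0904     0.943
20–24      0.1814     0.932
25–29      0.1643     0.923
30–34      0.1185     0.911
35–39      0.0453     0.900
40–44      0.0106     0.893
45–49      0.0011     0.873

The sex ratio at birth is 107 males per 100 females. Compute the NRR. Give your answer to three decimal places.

Proportion female at birth = 100 / (100 + 107) = 0.48309.
Weighting each age-specific rate by interval width and survival:
  15–19: 5 × 0.0904 × 0.943 = 0.42624
  20–24: 5 × 0.1814 × 0.932 = 0.84532
  25–29: 5 × 0.1643 × 0.923 = 0.75824
  30–34: 5 × 0.1185 × 0.911 = 0.53977
  35–39: 5 × 0.0453 × 0.900 = 0.20385
  40–44: 5 × 0.0106 × 0.893 = 0.04733
  45–49: 5 × 0.0011 × 0.873 = 0.00480
Sum = 2.82555
NRR = 0.48309 × 2.82555 = 1.36499
With NRR above 1 the population is above replacement fertility.

1.365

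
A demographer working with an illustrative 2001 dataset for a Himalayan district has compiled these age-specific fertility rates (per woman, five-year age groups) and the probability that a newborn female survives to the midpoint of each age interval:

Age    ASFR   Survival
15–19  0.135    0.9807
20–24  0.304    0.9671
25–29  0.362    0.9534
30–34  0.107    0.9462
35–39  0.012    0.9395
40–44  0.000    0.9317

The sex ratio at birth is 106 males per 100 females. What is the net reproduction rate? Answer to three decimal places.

2.146

Proportion female at birth = 100 / (100 + 106) = 0.48544.
Per-age-group product (5 × ASFR × survival probability):
  15–19: 5 × 0.135 × 0.9807 = 0.66197
  20–24: 5 × 0.304 × 0.9671 = 1.46999
  25–29: 5 × 0.362 × 0.9534 = 1.72565
  30–34: 5 × 0.107 × 0.9462 = 0.50622
  35–39: 5 × 0.012 × 0.9395 = 0.05637
  40–44: 5 × 0.000 × 0.9317 = 0.00000
Sum = 4.42020
NRR = 0.48544 × 4.42020 = 2.14574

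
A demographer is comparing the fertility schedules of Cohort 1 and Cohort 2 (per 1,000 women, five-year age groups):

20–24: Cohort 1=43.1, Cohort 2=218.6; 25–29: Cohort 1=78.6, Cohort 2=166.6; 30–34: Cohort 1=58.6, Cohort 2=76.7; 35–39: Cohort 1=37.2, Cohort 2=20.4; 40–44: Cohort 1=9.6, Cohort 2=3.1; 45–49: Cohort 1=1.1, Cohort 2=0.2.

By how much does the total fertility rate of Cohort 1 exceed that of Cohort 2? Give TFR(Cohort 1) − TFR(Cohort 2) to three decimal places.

Cohort 1:
  Sum of ASFRs = 43.1 + 78.6 + 58.6 + 37.2 + 9.6 + 1.1 = 228.2
  TFR = 5 × 228.2 / 1000 = 1.141
Cohort 2:
  Sum of ASFRs = 218.6 + 166.6 + 76.7 + 20.4 + 3.1 + 0.2 = 485.6
  TFR = 5 × 485.6 / 1000 = 2.428
Difference = 1.141 − 2.428 = -1.287

-1.287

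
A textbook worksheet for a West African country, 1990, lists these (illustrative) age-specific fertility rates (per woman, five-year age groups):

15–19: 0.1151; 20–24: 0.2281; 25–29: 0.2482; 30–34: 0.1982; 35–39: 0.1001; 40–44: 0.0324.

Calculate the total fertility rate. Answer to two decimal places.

4.61

Sum of ASFRs = 0.1151 + 0.2281 + 0.2482 + 0.1982 + 0.1001 + 0.0324 = 0.9221
TFR = 5 × 0.9221 = 4.6105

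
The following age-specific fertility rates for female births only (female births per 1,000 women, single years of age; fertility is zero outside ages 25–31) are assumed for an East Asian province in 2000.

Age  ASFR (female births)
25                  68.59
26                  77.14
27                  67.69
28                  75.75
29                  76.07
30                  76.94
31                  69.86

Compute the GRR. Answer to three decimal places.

Sum of female ASFRs = 68.59 + 77.14 + 67.69 + 75.75 + 76.07 + 76.94 + 69.86 = 512.04
GRR = 512.04 / 1000 = 0.51204

0.512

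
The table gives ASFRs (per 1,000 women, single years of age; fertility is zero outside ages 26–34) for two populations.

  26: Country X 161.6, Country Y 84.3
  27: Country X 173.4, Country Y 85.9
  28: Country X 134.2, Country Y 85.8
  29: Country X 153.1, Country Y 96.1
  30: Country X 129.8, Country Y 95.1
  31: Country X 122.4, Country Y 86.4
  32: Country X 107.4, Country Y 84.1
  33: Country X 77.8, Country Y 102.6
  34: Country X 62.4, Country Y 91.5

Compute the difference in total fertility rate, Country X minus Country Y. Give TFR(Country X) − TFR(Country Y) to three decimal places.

0.310

Country X:
  Sum of ASFRs = 161.6 + 173.4 + 134.2 + 153.1 + 129.8 + 122.4 + 107.4 + 77.8 + 62.4 = 1122.1
  TFR = 1122.1 / 1000 = 1.1221
Country Y:
  Sum of ASFRs = 84.3 + 85.9 + 85.8 + 96.1 + 95.1 + 86.4 + 84.1 + 102.6 + 91.5 = 811.8
  TFR = 811.8 / 1000 = 0.8118
Difference = 1.1221 − 0.8118 = 0.3103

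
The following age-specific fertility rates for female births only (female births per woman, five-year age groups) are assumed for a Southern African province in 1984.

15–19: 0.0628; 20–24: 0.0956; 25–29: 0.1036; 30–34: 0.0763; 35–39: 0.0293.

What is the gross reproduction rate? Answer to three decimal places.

1.838

Sum of female ASFRs = 0.0628 + 0.0956 + 0.1036 + 0.0763 + 0.0293 = 0.3676
GRR = 5 × 0.3676 = 1.838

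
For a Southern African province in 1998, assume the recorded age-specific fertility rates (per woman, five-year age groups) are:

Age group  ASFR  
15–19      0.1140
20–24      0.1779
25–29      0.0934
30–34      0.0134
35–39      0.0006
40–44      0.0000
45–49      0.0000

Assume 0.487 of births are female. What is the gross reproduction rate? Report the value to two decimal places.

0.97

Proportion female at birth = 0.487.
Sum of ASFRs = 0.1140 + 0.1779 + 0.0934 + 0.0134 + 0.0006 + 0.0000 + 0.0000 = 0.3993
TFR = 5 × 0.3993 = 1.9965
GRR = 0.487 × 1.9965 = 0.97230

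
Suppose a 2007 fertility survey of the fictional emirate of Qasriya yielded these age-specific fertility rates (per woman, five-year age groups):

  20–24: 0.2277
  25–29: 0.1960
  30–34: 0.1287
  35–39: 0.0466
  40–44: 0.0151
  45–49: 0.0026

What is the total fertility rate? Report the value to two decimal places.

Sum of ASFRs = 0.2277 + 0.1960 + 0.1287 + 0.0466 + 0.0151 + 0.0026 = 0.6167
TFR = 5 × 0.6167 = 3.0835

3.08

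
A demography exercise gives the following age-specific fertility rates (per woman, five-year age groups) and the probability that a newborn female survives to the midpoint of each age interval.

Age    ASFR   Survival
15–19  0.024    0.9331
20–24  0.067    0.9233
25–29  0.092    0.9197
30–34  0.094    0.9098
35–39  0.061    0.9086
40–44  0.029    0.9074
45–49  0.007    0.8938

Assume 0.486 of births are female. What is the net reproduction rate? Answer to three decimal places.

Proportion female at birth = 0.486.
Per-age-group product (5 × ASFR × survival probability):
  15–19: 5 × 0.024 × 0.9331 = 0.11197
  20–24: 5 × 0.067 × 0.9233 = 0.30931
  25–29: 5 × 0.092 × 0.9197 = 0.42306
  30–34: 5 × 0.094 × 0.9098 = 0.42761
  35–39: 5 × 0.061 × 0.9086 = 0.27712
  40–44: 5 × 0.029 × 0.9074 = 0.13157
  45–49: 5 × 0.007 × 0.8938 = 0.03128
Sum = 1.71192
NRR = 0.486 × 1.71192 = 0.83199

0.832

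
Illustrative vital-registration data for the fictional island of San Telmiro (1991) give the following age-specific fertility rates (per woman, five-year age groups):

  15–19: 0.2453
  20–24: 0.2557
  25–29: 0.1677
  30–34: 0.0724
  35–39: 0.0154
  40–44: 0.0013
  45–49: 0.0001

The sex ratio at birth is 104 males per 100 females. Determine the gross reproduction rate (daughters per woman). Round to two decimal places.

1.86

Proportion female at birth = 100 / (100 + 104) = 0.49020.
Sum of ASFRs = 0.2453 + 0.2557 + 0.1677 + 0.0724 + 0.0154 + 0.0013 + 0.0001 = 0.7579
TFR = 5 × 0.7579 = 3.7895
GRR = 0.49020 × 3.7895 = 1.85761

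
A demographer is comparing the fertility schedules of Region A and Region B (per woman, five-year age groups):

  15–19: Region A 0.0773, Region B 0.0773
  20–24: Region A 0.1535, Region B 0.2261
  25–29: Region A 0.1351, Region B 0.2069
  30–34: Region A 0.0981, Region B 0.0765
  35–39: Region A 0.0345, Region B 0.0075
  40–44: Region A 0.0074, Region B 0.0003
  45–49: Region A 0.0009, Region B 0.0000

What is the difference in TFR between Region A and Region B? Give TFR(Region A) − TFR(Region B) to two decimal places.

-0.44

Region A:
  Sum of ASFRs = 0.0773 + 0.1535 + 0.1351 + 0.0981 + 0.0345 + 0.0074 + 0.0009 = 0.5068
  TFR = 5 × 0.5068 = 2.534
Region B:
  Sum of ASFRs = 0.0773 + 0.2261 + 0.2069 + 0.0765 + 0.0075 + 0.0003 + 0.0000 = 0.5946
  TFR = 5 × 0.5946 = 2.973
Difference = 2.534 − 2.973 = -0.439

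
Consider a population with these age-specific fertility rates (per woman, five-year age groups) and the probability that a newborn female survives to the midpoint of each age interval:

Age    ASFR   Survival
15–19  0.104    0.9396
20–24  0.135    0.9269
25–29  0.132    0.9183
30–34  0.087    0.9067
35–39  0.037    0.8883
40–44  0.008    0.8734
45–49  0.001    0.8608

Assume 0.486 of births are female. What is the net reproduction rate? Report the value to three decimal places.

Proportion female at birth = 0.486.
Each age group contributes 5 × ASFR × survival:
  15–19: 5 × 0.104 × 0.9396 = 0.48859
  20–24: 5 × 0.135 × 0.9269 = 0.62566
  25–29: 5 × 0.132 × 0.9183 = 0.60608
  30–34: 5 × 0.087 × 0.9067 = 0.39441
  35–39: 5 × 0.037 × 0.8883 = 0.16434
  40–44: 5 × 0.008 × 0.8734 = 0.03494
  45–49: 5 × 0.001 × 0.8608 = 0.00430
Sum = 2.31832
NRR = 0.486 × 2.31832 = 1.12670

1.127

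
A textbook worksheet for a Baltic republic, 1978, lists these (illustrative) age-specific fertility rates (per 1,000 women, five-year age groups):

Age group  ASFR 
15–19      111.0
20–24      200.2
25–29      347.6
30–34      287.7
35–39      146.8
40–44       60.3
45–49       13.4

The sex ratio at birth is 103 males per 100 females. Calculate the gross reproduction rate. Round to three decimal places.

2.874

Proportion female at birth = 100 / (100 + 103) = 0.49261.
Sum of ASFRs = 111.0 + 200.2 + 347.6 + 287.7 + 146.8 + 60.3 + 13.4 = 1167.0
TFR = 5 × 1167.0 / 1000 = 5.835
GRR = 0.49261 × 5.835 = 2.87438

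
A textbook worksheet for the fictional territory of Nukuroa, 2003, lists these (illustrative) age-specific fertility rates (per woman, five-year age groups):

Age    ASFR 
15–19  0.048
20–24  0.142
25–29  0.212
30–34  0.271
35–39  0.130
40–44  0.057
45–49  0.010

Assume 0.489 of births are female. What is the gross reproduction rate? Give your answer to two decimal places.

Proportion female at birth = 0.489.
Sum of ASFRs = 0.048 + 0.142 + 0.212 + 0.271 + 0.130 + 0.057 + 0.010 = 0.870
TFR = 5 × 0.870 = 4.35
GRR = 0.489 × 4.35 = 2.12715

2.13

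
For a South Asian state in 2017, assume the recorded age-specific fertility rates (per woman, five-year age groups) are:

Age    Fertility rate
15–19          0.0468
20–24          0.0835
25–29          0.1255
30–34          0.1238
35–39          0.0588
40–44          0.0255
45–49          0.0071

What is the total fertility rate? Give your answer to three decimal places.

Sum of ASFRs = 0.0468 + 0.0835 + 0.1255 + 0.1238 + 0.0588 + 0.0255 + 0.0071 = 0.4710
TFR = 5 × 0.4710 = 2.355

2.355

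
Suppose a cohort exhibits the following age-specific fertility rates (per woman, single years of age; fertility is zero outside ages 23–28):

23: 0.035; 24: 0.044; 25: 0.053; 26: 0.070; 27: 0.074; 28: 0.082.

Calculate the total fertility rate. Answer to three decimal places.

Sum of ASFRs = 0.035 + 0.044 + 0.053 + 0.070 + 0.074 + 0.082 = 0.358
TFR = 0.358

0.358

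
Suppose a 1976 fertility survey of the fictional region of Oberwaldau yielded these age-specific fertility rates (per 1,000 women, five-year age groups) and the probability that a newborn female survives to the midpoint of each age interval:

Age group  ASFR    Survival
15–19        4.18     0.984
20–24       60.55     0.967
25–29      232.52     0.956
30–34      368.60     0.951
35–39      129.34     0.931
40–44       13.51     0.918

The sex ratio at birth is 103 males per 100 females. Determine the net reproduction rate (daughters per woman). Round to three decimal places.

1.892

Proportion female at birth = 100 / (100 + 103) = 0.49261.
Survival-weighted fertility by age (5·fₓ·Sₓ):
  15–19: 5 × 4.18/1000 × 0.984 = 0.02057
  20–24: 5 × 60.55/1000 × 0.967 = 0.29276
  25–29: 5 × 232.52/1000 × 0.956 = 1.11145
  30–34: 5 × 368.60/1000 × 0.951 = 1.75269
  35–39: 5 × 129.34/1000 × 0.931 = 0.60208
  40–44: 5 × 13.51/1000 × 0.918 = 0.06201
Sum = 3.84156
NRR = 0.49261 × 3.84156 = 1.89239
With NRR above 1 the population is above replacement fertility.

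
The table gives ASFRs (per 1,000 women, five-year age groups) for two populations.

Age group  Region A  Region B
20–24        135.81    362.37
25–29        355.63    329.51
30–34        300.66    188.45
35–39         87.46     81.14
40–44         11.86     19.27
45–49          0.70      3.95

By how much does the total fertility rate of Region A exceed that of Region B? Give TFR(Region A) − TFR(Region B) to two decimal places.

Region A:
  Sum of ASFRs = 135.81 + 355.63 + 300.66 + 87.46 + 11.86 + 0.70 = 892.12
  TFR = 5 × 892.12 / 1000 = 4.4606
Region B:
  Sum of ASFRs = 362.37 + 329.51 + 188.45 + 81.14 + 19.27 + 3.95 = 984.69
  TFR = 5 × 984.69 / 1000 = 4.92345
Difference = 4.4606 − 4.92345 = -0.46285

-0.46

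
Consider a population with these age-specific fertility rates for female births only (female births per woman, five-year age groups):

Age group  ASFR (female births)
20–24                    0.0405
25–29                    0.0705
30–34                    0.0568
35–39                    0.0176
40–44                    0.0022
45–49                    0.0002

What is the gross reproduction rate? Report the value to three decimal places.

0.939

Sum of female ASFRs = 0.0405 + 0.0705 + 0.0568 + 0.0176 + 0.0022 + 0.0002 = 0.1878
GRR = 5 × 0.1878 = 0.939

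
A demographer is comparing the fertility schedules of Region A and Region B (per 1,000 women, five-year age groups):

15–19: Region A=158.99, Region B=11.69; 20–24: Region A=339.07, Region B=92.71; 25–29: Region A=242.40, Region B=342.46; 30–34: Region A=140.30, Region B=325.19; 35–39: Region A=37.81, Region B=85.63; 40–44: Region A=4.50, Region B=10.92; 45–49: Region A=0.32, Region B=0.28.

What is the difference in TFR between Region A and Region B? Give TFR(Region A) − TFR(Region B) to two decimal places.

Region A:
  Sum of ASFRs = 158.99 + 339.07 + 242.40 + 140.30 + 37.81 + 4.50 + 0.32 = 923.39
  TFR = 5 × 923.39 / 1000 = 4.61695
Region B:
  Sum of ASFRs = 11.69 + 92.71 + 342.46 + 325.19 + 85.63 + 10.92 + 0.28 = 868.88
  TFR = 5 × 868.88 / 1000 = 4.3444
Difference = 4.61695 − 4.3444 = 0.27255

0.27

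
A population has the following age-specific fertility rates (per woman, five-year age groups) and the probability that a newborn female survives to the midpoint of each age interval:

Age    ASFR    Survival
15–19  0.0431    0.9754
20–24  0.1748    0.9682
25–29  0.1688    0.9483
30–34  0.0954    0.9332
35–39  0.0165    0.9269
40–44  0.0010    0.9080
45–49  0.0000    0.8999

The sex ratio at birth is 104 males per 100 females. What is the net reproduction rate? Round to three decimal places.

1.168

Proportion female at birth = 100 / (100 + 104) = 0.49020.
Each age group contributes 5 × ASFR × survival:
  15–19: 5 × 0.0431 × 0.9754 = 0.21020
  20–24: 5 × 0.1748 × 0.9682 = 0.84621
  25–29: 5 × 0.1688 × 0.9483 = 0.80037
  30–34: 5 × 0.0954 × 0.9332 = 0.44514
  35–39: 5 × 0.0165 × 0.9269 = 0.07647
  40–44: 5 × 0.0010 × 0.9080 = 0.00454
  45–49: 5 × 0.0000 × 0.8999 = 0.00000
Sum = 2.38293
NRR = 0.49020 × 2.38293 = 1.16811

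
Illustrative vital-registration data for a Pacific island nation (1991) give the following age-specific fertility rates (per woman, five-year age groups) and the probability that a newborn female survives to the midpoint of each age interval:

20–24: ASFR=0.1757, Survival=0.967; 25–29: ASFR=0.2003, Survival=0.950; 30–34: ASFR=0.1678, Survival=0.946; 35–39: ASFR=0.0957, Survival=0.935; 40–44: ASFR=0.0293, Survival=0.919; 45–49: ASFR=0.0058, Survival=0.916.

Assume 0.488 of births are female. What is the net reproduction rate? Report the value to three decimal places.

1.563

Proportion female at birth = 0.488.
Per-age-group product (5 × ASFR × survival probability):
  20–24: 5 × 0.1757 × 0.967 = 0.84951
  25–29: 5 × 0.2003 × 0.950 = 0.95143
  30–34: 5 × 0.1678 × 0.946 = 0.79369
  35–39: 5 × 0.0957 × 0.935 = 0.44740
  40–44: 5 × 0.0293 × 0.919 = 0.13463
  45–49: 5 × 0.0058 × 0.916 = 0.02656
Sum = 3.20322
NRR = 0.488 × 3.20322 = 1.56317
With NRR above 1 the population is above replacement fertility.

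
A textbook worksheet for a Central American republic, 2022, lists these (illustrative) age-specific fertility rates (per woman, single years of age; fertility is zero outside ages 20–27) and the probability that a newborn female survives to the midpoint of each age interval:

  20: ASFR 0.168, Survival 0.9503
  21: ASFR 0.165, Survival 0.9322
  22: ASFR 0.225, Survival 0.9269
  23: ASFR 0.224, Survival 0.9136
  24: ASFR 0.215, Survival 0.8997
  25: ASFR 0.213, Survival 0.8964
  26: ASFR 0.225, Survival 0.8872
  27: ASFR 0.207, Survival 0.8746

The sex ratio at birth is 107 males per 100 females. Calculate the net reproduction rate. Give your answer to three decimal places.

Proportion female at birth = 100 / (100 + 107) = 0.48309.
Each age group contributes 1 × ASFR × survival:
  20: 1 × 0.168 × 0.9503 = 0.15965
  21: 1 × 0.165 × 0.9322 = 0.15381
  22: 1 × 0.225 × 0.9269 = 0.20855
  23: 1 × 0.224 × 0.9136 = 0.20465
  24: 1 × 0.215 × 0.8997 = 0.19344
  25: 1 × 0.213 × 0.8964 = 0.19093
  26: 1 × 0.225 × 0.8872 = 0.19962
  27: 1 × 0.207 × 0.8746 = 0.18104
Sum = 1.49169
NRR = 0.48309 × 1.49169 = 0.72062

0.721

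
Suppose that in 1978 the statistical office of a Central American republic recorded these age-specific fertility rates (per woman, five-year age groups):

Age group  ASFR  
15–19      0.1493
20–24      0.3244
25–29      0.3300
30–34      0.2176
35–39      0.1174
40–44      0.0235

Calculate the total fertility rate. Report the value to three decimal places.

5.811

Sum of ASFRs = 0.1493 + 0.3244 + 0.3300 + 0.2176 + 0.1174 + 0.0235 = 1.1622
TFR = 5 × 1.1622 = 5.811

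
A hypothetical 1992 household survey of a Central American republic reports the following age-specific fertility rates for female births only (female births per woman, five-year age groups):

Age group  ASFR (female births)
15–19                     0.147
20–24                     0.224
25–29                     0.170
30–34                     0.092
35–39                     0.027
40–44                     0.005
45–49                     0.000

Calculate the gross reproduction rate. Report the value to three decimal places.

Sum of female ASFRs = 0.147 + 0.224 + 0.170 + 0.092 + 0.027 + 0.005 + 0.000 = 0.665
GRR = 5 × 0.665 = 3.325

3.325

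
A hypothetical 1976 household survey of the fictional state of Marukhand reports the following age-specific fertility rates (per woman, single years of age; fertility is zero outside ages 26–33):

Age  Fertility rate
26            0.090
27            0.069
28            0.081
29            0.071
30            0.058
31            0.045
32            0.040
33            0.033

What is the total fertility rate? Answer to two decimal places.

0.49

Sum of ASFRs = 0.090 + 0.069 + 0.081 + 0.071 + 0.058 + 0.045 + 0.040 + 0.033 = 0.487
TFR = 0.487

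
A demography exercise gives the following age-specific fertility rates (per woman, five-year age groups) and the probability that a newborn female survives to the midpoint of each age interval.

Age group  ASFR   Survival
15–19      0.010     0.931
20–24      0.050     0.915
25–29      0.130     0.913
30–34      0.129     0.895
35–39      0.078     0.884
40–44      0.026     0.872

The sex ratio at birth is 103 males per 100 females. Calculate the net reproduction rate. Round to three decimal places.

0.938

Proportion female at birth = 100 / (100 + 103) = 0.49261.
Survival-weighted fertility by age (5·fₓ·Sₓ):
  15–19: 5 × 0.010 × 0.931 = 0.04655
  20–24: 5 × 0.050 × 0.915 = 0.22875
  25–29: 5 × 0.130 × 0.913 = 0.59345
  30–34: 5 × 0.129 × 0.895 = 0.57728
  35–39: 5 × 0.078 × 0.884 = 0.34476
  40–44: 5 × 0.026 × 0.872 = 0.11336
Sum = 1.90415
NRR = 0.49261 × 1.90415 = 0.93800
An NRR under 1 implies long-run decline under these rates.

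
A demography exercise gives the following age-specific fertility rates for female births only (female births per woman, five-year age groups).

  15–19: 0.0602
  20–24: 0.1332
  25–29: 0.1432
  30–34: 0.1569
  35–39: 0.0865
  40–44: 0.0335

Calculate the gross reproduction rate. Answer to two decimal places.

Sum of female ASFRs = 0.0602 + 0.1332 + 0.1432 + 0.1569 + 0.0865 + 0.0335 = 0.6135
GRR = 5 × 0.6135 = 3.0675

3.07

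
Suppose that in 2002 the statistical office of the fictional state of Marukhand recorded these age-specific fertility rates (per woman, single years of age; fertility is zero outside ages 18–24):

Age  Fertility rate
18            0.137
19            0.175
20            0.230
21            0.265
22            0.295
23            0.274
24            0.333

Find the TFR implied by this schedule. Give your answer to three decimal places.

1.709

Sum of ASFRs = 0.137 + 0.175 + 0.230 + 0.265 + 0.295 + 0.274 + 0.333 = 1.709
TFR = 1.709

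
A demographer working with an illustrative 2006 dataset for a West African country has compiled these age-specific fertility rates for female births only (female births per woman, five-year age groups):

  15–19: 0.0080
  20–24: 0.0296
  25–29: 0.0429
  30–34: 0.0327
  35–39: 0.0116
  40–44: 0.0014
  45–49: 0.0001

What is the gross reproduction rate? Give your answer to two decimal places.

Sum of female ASFRs = 0.0080 + 0.0296 + 0.0429 + 0.0327 + 0.0116 + 0.0014 + 0.0001 = 0.1263
GRR = 5 × 0.1263 = 0.6315

0.63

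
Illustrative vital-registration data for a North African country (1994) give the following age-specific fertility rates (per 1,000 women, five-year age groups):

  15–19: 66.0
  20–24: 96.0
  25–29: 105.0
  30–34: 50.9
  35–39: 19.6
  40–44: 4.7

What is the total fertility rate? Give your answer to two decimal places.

Sum of ASFRs = 66.0 + 96.0 + 105.0 + 50.9 + 19.6 + 4.7 = 342.2
TFR = 5 × 342.2 / 1000 = 1.711

1.71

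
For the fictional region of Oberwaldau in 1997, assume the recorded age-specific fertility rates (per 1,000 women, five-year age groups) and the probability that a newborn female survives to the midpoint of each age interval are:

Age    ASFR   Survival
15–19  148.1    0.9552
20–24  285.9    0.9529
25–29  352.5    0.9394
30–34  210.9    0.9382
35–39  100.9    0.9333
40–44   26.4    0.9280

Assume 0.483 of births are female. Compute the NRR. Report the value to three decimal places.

2.564

Proportion female at birth = 0.483.
Survival-weighted fertility by age (5·fₓ·Sₓ):
  15–19: 5 × 148.1/1000 × 0.9552 = 0.70733
  20–24: 5 × 285.9/1000 × 0.9529 = 1.36217
  25–29: 5 × 352.5/1000 × 0.9394 = 1.65569
  30–34: 5 × 210.9/1000 × 0.9382 = 0.98933
  35–39: 5 × 100.9/1000 × 0.9333 = 0.47085
  40–44: 5 × 26.4/1000 × 0.9280 = 0.12250
Sum = 5.30787
NRR = 0.483 × 5.30787 = 2.56370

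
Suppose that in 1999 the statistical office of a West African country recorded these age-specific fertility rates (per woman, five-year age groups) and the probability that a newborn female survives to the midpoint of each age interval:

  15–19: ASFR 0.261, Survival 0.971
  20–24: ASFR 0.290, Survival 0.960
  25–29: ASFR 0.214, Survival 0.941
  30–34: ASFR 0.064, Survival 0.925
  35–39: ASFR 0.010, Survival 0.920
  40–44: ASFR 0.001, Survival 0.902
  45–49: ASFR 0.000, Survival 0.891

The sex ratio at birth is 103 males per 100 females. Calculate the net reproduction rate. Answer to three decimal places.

1.977

Proportion female at birth = 100 / (100 + 103) = 0.49261.
Each age group contributes 5 × ASFR × survival:
  15–19: 5 × 0.261 × 0.971 = 1.26716
  20–24: 5 × 0.290 × 0.960 = 1.39200
  25–29: 5 × 0.214 × 0.941 = 1.00687
  30–34: 5 × 0.064 × 0.925 = 0.29600
  35–39: 5 × 0.010 × 0.920 = 0.04600
  40–44: 5 × 0.001 × 0.902 = 0.00451
  45–49: 5 × 0.000 × 0.891 = 0.00000
Sum = 4.01254
NRR = 0.49261 × 4.01254 = 1.97662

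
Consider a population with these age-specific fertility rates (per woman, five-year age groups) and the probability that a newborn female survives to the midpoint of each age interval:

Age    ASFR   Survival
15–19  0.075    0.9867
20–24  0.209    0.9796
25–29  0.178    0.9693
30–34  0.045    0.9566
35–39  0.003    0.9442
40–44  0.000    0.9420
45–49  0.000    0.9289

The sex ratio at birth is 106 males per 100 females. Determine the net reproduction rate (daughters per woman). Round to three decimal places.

1.207

Proportion female at birth = 100 / (100 + 106) = 0.48544.
Survival-weighted fertility by age (5·fₓ·Sₓ):
  15–19: 5 × 0.075 × 0.9867 = 0.37001
  20–24: 5 × 0.209 × 0.9796 = 1.02368
  25–29: 5 × 0.178 × 0.9693 = 0.86268
  30–34: 5 × 0.045 × 0.9566 = 0.21524
  35–39: 5 × 0.003 × 0.9442 = 0.01416
  40–44: 5 × 0.000 × 0.9420 = 0.00000
  45–49: 5 × 0.000 × 0.9289 = 0.00000
Sum = 2.48577
NRR = 0.48544 × 2.48577 = 1.20669
An NRR exceeding 1 indicates intrinsic growth under these rates.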